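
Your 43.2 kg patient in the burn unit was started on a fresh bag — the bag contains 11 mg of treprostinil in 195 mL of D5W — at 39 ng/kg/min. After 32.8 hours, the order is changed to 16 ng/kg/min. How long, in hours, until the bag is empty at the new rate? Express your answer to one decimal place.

185.3 hours

Initial rate:
Dose = 39 ng/kg/min × 43.2 kg = 1684.8 ng/min
1684.8 ng/min × 60 min/hr = 101088 ng/hr
Concentration = 11 mg ÷ 195 mL = 0.05641026 mg/mL = 56410.26 ng/mL
Rate = 101088 ng/hr ÷ 56410.26 ng/mL = 1.792015 mL/hr
Volume infused so far = 1.792015 mL/hr × 32.8 hr = 58.77808 mL
Volume remaining = 195 − 58.77808 = 136.2219 mL
New rate:
Dose = 16 ng/kg/min × 43.2 kg = 691.2 ng/min
691.2 ng/min × 60 min/hr = 41472 ng/hr
Rate = 41472 ng/hr ÷ 56410.26 ng/mL = 0.7351855 mL/hr
Time remaining = 136.2219 mL ÷ 0.7351855 mL/hr = 185.2892 hr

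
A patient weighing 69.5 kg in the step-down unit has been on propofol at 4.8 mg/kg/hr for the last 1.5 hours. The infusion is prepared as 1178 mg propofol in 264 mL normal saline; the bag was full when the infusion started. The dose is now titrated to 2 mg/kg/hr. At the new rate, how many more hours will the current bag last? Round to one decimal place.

Initial rate:
Dose = 4.8 mg/kg/hr × 69.5 kg = 333.6 mg/hr
Concentration = 1178 mg ÷ 264 mL = 4.462121 mg/mL
Rate = 333.6 mg/hr ÷ 4.462121 mg/mL = 74.76265 mL/hr
Volume infused so far = 74.76265 mL/hr × 1.5 hr = 112.144 mL
Volume remaining = 264 − 112.144 = 151.856 mL
New rate:
Dose = 2 mg/kg/hr × 69.5 kg = 139 mg/hr
Rate = 139 mg/hr ÷ 4.462121 mg/mL = 31.1511 mL/hr
Time remaining = 151.856 mL ÷ 31.1511 mL/hr = 4.87482 hr

4.9 hours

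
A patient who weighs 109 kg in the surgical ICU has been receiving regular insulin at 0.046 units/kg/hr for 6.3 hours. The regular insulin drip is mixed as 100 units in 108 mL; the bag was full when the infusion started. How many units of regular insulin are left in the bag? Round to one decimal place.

68.4 units

Dose = 0.046 units/kg/hr × 109 kg = 5.014 units/hr
Concentration = 100 units ÷ 108 mL = 0.9259259 units/mL
Rate = 5.014 units/hr ÷ 0.9259259 units/mL = 5.41512 mL/hr
Volume infused = 5.41512 mL/hr × 6.3 hr = 34.11526 mL
Volume remaining = 108 − 34.11526 = 73.88474 mL
Drug remaining = 73.88474 mL × 0.9259259 units/mL = 68.4118 units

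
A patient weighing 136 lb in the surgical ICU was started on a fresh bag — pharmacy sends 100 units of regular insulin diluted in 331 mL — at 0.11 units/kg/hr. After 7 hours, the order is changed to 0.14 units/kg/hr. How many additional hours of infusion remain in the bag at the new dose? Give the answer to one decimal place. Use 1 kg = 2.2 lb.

6.1 hours

Initial rate:
Weight = 136 lb ÷ 2.2 lb/kg = 61.81818 kg
Dose = 0.11 units/kg/hr × 61.81818 kg = 6.8 units/hr
Concentration = 100 units ÷ 331 mL = 0.3021148 units/mL
Rate = 6.8 units/hr ÷ 0.3021148 units/mL = 22.508 mL/hr
Volume infused so far = 22.508 mL/hr × 7 hr = 157.556 mL
Volume remaining = 331 − 157.556 = 173.444 mL
New rate:
Dose = 0.14 units/kg/hr × 61.81818 kg = 8.654545 units/hr
Rate = 8.654545 units/hr ÷ 0.3021148 units/mL = 28.64655 mL/hr
Time remaining = 173.444 mL ÷ 28.64655 mL/hr = 6.054622 hr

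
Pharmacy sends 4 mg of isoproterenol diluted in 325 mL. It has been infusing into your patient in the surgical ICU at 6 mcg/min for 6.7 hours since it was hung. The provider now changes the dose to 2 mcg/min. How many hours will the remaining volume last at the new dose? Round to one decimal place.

13.2 hours

Initial rate:
6 mcg/min × 60 min/hr = 360 mcg/hr
Concentration = 4 mg ÷ 325 mL = 0.01230769 mg/mL = 12.30769 mcg/mL
Rate = 360 mcg/hr ÷ 12.30769 mcg/mL = 29.25 mL/hr
Volume infused so far = 29.25 mL/hr × 6.7 hr = 195.975 mL
Volume remaining = 325 − 195.975 = 129.025 mL
New rate:
2 mcg/min × 60 min/hr = 120 mcg/hr
Rate = 120 mcg/hr ÷ 12.30769 mcg/mL = 9.75 mL/hr
Time remaining = 129.025 mL ÷ 9.75 mL/hr = 13.23333 hr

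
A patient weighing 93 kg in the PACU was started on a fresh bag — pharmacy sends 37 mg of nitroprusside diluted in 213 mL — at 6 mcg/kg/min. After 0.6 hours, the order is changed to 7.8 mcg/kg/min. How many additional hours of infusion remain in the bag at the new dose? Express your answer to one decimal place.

Initial rate:
Dose = 6 mcg/kg/min × 93 kg = 558 mcg/min
558 mcg/min × 60 min/hr = 33480 mcg/hr
Concentration = 37 mg ÷ 213 mL = 0.1737089 mg/mL = 173.7089 mcg/mL
Rate = 33480 mcg/hr ÷ 173.7089 mcg/mL = 192.7362 mL/hr
Volume infused so far = 192.7362 mL/hr × 0.6 hr = 115.6417 mL
Volume remaining = 213 − 115.6417 = 97.35827 mL
New rate:
Dose = 7.8 mcg/kg/min × 93 kg = 725.4 mcg/min
725.4 mcg/min × 60 min/hr = 43524 mcg/hr
Rate = 43524 mcg/hr ÷ 173.7089 mcg/mL = 250.5571 mL/hr
Time remaining = 97.35827 mL ÷ 250.5571 mL/hr = 0.3885672 hr

0.4 hours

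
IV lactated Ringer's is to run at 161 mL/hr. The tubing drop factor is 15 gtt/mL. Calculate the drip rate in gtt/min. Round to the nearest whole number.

40 gtt/min

161 mL/hr ÷ 60 min/hr = 2.683333 mL/min
2.683333 mL/min × 15 gtt/mL = 40.25 gtt/min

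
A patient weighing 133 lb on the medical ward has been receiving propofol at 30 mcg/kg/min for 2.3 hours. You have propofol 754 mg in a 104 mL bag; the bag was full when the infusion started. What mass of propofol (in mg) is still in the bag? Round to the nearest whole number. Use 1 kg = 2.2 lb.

504 mg

Weight = 133 lb ÷ 2.2 lb/kg = 60.45455 kg
Dose = 30 mcg/kg/min × 60.45455 kg = 1813.636 mcg/min
1813.636 mcg/min × 60 min/hr = 108818.2 mcg/hr
Concentration = 754 mg ÷ 104 mL = 7.25 mg/mL = 7250 mcg/mL
Rate = 108818.2 mcg/hr ÷ 7250 mcg/mL = 15.0094 mL/hr
Volume infused = 15.0094 mL/hr × 2.3 hr = 34.52163 mL
Volume remaining = 104 − 34.52163 = 69.47837 mL
Drug remaining = 69.47837 mL × 7250 mcg/mL = 503718.2 mcg = 503.7182 mg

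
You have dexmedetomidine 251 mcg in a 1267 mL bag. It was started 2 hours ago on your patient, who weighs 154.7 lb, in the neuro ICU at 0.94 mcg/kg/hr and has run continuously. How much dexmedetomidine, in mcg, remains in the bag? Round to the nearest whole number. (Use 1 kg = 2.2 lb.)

Weight = 154.7 lb ÷ 2.2 lb/kg = 70.31818 kg
Dose = 0.94 mcg/kg/hr × 70.31818 kg = 66.09909 mcg/hr
Concentration = 251 mcg ÷ 1267 mL = 0.1981058 mcg/mL
Rate = 66.09909 mcg/hr ÷ 0.1981058 mcg/mL = 333.6556 mL/hr
Volume infused = 333.6556 mL/hr × 2 hr = 667.3111 mL
Volume remaining = 1267 − 667.3111 = 599.6889 mL
Drug remaining = 599.6889 mL × 0.1981058 mcg/mL = 118.8018 mcg

119 mcg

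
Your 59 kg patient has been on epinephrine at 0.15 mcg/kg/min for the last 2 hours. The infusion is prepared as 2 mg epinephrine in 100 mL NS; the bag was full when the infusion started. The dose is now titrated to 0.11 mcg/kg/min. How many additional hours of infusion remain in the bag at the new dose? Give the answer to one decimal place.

Initial rate:
Dose = 0.15 mcg/kg/min × 59 kg = 8.85 mcg/min
8.85 mcg/min × 60 min/hr = 531 mcg/hr
Concentration = 2 mg ÷ 100 mL = 0.02 mg/mL = 20 mcg/mL
Rate = 531 mcg/hr ÷ 20 mcg/mL = 26.55 mL/hr
Volume infused so far = 26.55 mL/hr × 2 hr = 53.1 mL
Volume remaining = 100 − 53.1 = 46.9 mL
New rate:
Dose = 0.11 mcg/kg/min × 59 kg = 6.49 mcg/min
6.49 mcg/min × 60 min/hr = 389.4 mcg/hr
Rate = 389.4 mcg/hr ÷ 20 mcg/mL = 19.47 mL/hr
Time remaining = 46.9 mL ÷ 19.47 mL/hr = 2.408834 hr

2.4 hours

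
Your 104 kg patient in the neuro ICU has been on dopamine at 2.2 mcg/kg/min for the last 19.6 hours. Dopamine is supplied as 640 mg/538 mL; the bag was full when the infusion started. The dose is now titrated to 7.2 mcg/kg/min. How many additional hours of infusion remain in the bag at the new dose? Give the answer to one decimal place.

Initial rate:
Dose = 2.2 mcg/kg/min × 104 kg = 228.8 mcg/min
228.8 mcg/min × 60 min/hr = 13728 mcg/hr
Concentration = 640 mg ÷ 538 mL = 1.189591 mg/mL = 1189.591 mcg/mL
Rate = 13728 mcg/hr ÷ 1189.591 mcg/mL = 11.5401 mL/hr
Volume infused so far = 11.5401 mL/hr × 19.6 hr = 226.186 mL
Volume remaining = 538 − 226.186 = 311.814 mL
New rate:
Dose = 7.2 mcg/kg/min × 104 kg = 748.8 mcg/min
748.8 mcg/min × 60 min/hr = 44928 mcg/hr
Rate = 44928 mcg/hr ÷ 1189.591 mcg/mL = 37.7676 mL/hr
Time remaining = 311.814 mL ÷ 37.7676 mL/hr = 8.256125 hr

8.3 hours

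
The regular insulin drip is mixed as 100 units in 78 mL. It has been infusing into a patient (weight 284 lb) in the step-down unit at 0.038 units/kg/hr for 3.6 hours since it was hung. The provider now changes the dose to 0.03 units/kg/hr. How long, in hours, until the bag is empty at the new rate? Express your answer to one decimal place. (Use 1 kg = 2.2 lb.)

Initial rate:
Weight = 284 lb ÷ 2.2 lb/kg = 129.0909 kg
Dose = 0.038 units/kg/hr × 129.0909 kg = 4.905455 units/hr
Concentration = 100 units ÷ 78 mL = 1.282051 units/mL
Rate = 4.905455 units/hr ÷ 1.282051 units/mL = 3.826255 mL/hr
Volume infused so far = 3.826255 mL/hr × 3.6 hr = 13.77452 mL
Volume remaining = 78 − 13.77452 = 64.22548 mL
New rate:
Dose = 0.03 units/kg/hr × 129.0909 kg = 3.872727 units/hr
Rate = 3.872727 units/hr ÷ 1.282051 units/mL = 3.020727 mL/hr
Time remaining = 64.22548 mL ÷ 3.020727 mL/hr = 21.2616 hr

21.3 hours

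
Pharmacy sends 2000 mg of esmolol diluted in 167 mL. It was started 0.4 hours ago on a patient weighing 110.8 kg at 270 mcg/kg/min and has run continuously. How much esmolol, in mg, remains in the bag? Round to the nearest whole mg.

Dose = 270 mcg/kg/min × 110.8 kg = 29916 mcg/min
29916 mcg/min × 60 min/hr = 1794960 mcg/hr
Concentration = 2000 mg ÷ 167 mL = 11.97605 mg/mL = 11976.05 mcg/mL
Rate = 1794960 mcg/hr ÷ 11976.05 mcg/mL = 149.8792 mL/hr
Volume infused = 149.8792 mL/hr × 0.4 hr = 59.95166 mL
Volume remaining = 167 − 59.95166 = 107.0483 mL
Drug remaining = 107.0483 mL × 11976.05 mcg/mL = 1282016 mcg = 1282.016 mg

1282 mg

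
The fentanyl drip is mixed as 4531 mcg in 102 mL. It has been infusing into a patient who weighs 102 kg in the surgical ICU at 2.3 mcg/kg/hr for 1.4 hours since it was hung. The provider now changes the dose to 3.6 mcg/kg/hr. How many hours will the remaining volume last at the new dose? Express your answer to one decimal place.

Initial rate:
Dose = 2.3 mcg/kg/hr × 102 kg = 234.6 mcg/hr
Concentration = 4531 mcg ÷ 102 mL = 44.42157 mcg/mL
Rate = 234.6 mcg/hr ÷ 44.42157 mcg/mL = 5.281218 mL/hr
Volume infused so far = 5.281218 mL/hr × 1.4 hr = 7.393706 mL
Volume remaining = 102 − 7.393706 = 94.60629 mL
New rate:
Dose = 3.6 mcg/kg/hr × 102 kg = 367.2 mcg/hr
Rate = 367.2 mcg/hr ÷ 44.42157 mcg/mL = 8.266255 mL/hr
Time remaining = 94.60629 mL ÷ 8.266255 mL/hr = 11.44488 hr

11.4 hours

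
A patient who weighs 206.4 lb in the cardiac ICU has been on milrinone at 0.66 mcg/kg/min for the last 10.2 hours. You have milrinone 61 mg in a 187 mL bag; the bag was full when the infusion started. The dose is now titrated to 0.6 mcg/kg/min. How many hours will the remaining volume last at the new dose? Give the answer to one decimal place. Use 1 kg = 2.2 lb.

Initial rate:
Weight = 206.4 lb ÷ 2.2 lb/kg = 93.81818 kg
Dose = 0.66 mcg/kg/min × 93.81818 kg = 61.92 mcg/min
61.92 mcg/min × 60 min/hr = 3715.2 mcg/hr
Concentration = 61 mg ÷ 187 mL = 0.3262032 mg/mL = 326.2032 mcg/mL
Rate = 3715.2 mcg/hr ÷ 326.2032 mcg/mL = 11.38922 mL/hr
Volume infused so far = 11.38922 mL/hr × 10.2 hr = 116.17 mL
Volume remaining = 187 − 116.17 = 70.82996 mL
New rate:
Dose = 0.6 mcg/kg/min × 93.81818 kg = 56.29091 mcg/min
56.29091 mcg/min × 60 min/hr = 3377.455 mcg/hr
Rate = 3377.455 mcg/hr ÷ 326.2032 mcg/mL = 10.35384 mL/hr
Time remaining = 70.82996 mL ÷ 10.35384 mL/hr = 6.840939 hr

6.8 hours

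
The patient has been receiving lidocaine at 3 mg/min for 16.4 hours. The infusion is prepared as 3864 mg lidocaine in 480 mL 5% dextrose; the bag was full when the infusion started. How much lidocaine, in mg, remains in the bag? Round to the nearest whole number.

3 mg/min × 60 min/hr = 180 mg/hr
Concentration = 3864 mg ÷ 480 mL = 8.05 mg/mL
Rate = 180 mg/hr ÷ 8.05 mg/mL = 22.36025 mL/hr
Volume infused = 22.36025 mL/hr × 16.4 hr = 366.7081 mL
Volume remaining = 480 − 366.7081 = 113.2919 mL
Drug remaining = 113.2919 mL × 8.05 mg/mL = 912 mg

912 mg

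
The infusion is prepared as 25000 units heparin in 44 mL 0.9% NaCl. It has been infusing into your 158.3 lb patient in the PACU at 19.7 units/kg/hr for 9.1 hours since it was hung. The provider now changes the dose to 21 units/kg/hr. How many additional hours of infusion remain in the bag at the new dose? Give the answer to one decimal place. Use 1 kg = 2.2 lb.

Initial rate:
Weight = 158.3 lb ÷ 2.2 lb/kg = 71.95455 kg
Dose = 19.7 units/kg/hr × 71.95455 kg = 1417.505 units/hr
Concentration = 25000 units ÷ 44 mL = 568.1818 units/mL
Rate = 1417.505 units/hr ÷ 568.1818 units/mL = 2.494808 mL/hr
Volume infused so far = 2.494808 mL/hr × 9.1 hr = 22.70275 mL
Volume remaining = 44 − 22.70275 = 21.29725 mL
New rate:
Dose = 21 units/kg/hr × 71.95455 kg = 1511.045 units/hr
Rate = 1511.045 units/hr ÷ 568.1818 units/mL = 2.65944 mL/hr
Time remaining = 21.29725 mL ÷ 2.65944 mL/hr = 8.00817 hr

8.0 hours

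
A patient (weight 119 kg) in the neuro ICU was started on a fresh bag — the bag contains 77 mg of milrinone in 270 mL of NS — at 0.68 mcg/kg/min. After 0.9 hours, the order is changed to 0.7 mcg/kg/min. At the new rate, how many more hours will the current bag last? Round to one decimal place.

14.5 hours

Initial rate:
Dose = 0.68 mcg/kg/min × 119 kg = 80.92 mcg/min
80.92 mcg/min × 60 min/hr = 4855.2 mcg/hr
Concentration = 77 mg ÷ 270 mL = 0.2851852 mg/mL = 285.1852 mcg/mL
Rate = 4855.2 mcg/hr ÷ 285.1852 mcg/mL = 17.02473 mL/hr
Volume infused so far = 17.02473 mL/hr × 0.9 hr = 15.32225 mL
Volume remaining = 270 − 15.32225 = 254.6777 mL
New rate:
Dose = 0.7 mcg/kg/min × 119 kg = 83.3 mcg/min
83.3 mcg/min × 60 min/hr = 4998 mcg/hr
Rate = 4998 mcg/hr ÷ 285.1852 mcg/mL = 17.52545 mL/hr
Time remaining = 254.6777 mL ÷ 17.52545 mL/hr = 14.53188 hr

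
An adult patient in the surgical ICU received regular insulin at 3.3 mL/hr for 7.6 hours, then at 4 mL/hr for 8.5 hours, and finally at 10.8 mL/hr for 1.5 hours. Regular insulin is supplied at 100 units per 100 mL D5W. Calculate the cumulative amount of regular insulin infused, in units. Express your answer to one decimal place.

Concentration = 100 units ÷ 100 mL = 1 units/mL
Stage 1: 3.3 mL/hr × 7.6 hr = 25.08 mL → 25.08 mL × 1 units/mL = 25.08 units
Stage 2: 4 mL/hr × 8.5 hr = 34 mL → 34 mL × 1 units/mL = 34 units
Stage 3: 10.8 mL/hr × 1.5 hr = 16.2 mL → 16.2 mL × 1 units/mL = 16.2 units
Total = 25.08 + 34 + 16.2 = 75.28 units

75.3 units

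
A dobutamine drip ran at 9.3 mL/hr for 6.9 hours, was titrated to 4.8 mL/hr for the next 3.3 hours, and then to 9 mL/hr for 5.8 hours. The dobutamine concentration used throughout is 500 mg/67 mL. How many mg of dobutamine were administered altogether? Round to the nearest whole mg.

Concentration = 500 mg ÷ 67 mL = 7.462687 mg/mL
Stage 1: 9.3 mL/hr × 6.9 hr = 64.17 mL → 64.17 mL × 7.462687 mg/mL = 478.8806 mg
Stage 2: 4.8 mL/hr × 3.3 hr = 15.84 mL → 15.84 mL × 7.462687 mg/mL = 118.209 mg
Stage 3: 9 mL/hr × 5.8 hr = 52.2 mL → 52.2 mL × 7.462687 mg/mL = 389.5522 mg
Total = 478.8806 + 118.209 + 389.5522 = 986.6418 mg

987 mg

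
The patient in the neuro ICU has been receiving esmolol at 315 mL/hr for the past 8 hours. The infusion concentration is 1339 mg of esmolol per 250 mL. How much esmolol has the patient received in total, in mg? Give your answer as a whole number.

Concentration = 1339 mg ÷ 250 mL = 5.356 mg/mL = 5356 mcg/mL
Drug rate = 315 mL/hr × 5356 mcg/mL = 1687140 mcg/hr
Total = 1687140 mcg/hr × 8 hr = 13497120 mcg = 13497.12 mg

13497 mg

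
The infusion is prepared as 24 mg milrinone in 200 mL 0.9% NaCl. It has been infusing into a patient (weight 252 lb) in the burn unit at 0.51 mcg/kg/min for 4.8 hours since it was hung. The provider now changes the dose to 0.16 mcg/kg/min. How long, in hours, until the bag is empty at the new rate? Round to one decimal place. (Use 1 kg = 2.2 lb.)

6.5 hours

Initial rate:
Weight = 252 lb ÷ 2.2 lb/kg = 114.5455 kg
Dose = 0.51 mcg/kg/min × 114.5455 kg = 58.41818 mcg/min
58.41818 mcg/min × 60 min/hr = 3505.091 mcg/hr
Concentration = 24 mg ÷ 200 mL = 0.12 mg/mL = 120 mcg/mL
Rate = 3505.091 mcg/hr ÷ 120 mcg/mL = 29.20909 mL/hr
Volume infused so far = 29.20909 mL/hr × 4.8 hr = 140.2036 mL
Volume remaining = 200 − 140.2036 = 59.79636 mL
New rate:
Dose = 0.16 mcg/kg/min × 114.5455 kg = 18.32727 mcg/min
18.32727 mcg/min × 60 min/hr = 1099.636 mcg/hr
Rate = 1099.636 mcg/hr ÷ 120 mcg/mL = 9.163636 mL/hr
Time remaining = 59.79636 mL ÷ 9.163636 mL/hr = 6.525397 hr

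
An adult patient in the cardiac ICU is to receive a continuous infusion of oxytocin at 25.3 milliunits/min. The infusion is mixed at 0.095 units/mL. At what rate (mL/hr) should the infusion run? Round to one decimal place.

25.3 milliunits/min × 60 min/hr = 1518 milliunits/hr
Concentration = 0.095 units/mL = 95 milliunits/mL
Rate = 1518 milliunits/hr ÷ 95 milliunits/mL = 15.97895 mL/hr

16.0 mL/hr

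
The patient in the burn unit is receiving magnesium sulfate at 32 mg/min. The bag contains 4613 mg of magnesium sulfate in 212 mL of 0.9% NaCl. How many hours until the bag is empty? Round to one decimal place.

2.4 hours

32 mg/min × 60 min/hr = 1920 mg/hr
Concentration = 4613 mg ÷ 212 mL = 21.75943 mg/mL
Rate = 1920 mg/hr ÷ 21.75943 mg/mL = 88.23759 mL/hr
Duration = 212 mL ÷ 88.23759 mL/hr = 2.402604 hr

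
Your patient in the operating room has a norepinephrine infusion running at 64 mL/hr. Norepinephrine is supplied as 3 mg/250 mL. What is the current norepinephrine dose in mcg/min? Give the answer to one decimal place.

Concentration = 3 mg ÷ 250 mL = 0.012 mg/mL = 12 mcg/mL
Drug rate = 64 mL/hr × 12 mcg/mL = 768 mcg/hr
768 mcg/hr ÷ 60 min/hr = 12.8 mcg/min

12.8 mcg/min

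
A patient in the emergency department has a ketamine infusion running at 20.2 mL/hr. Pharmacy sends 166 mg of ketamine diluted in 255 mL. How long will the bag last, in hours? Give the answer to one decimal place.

Duration = 255 mL ÷ 20.2 mL/hr = 12.62376 hr

12.6 hours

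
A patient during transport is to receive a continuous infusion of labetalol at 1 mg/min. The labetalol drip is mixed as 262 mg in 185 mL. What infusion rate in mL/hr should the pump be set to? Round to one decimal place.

42.4 mL/hr

1 mg/min × 60 min/hr = 60 mg/hr
Concentration = 262 mg ÷ 185 mL = 1.416216 mg/mL
Rate = 60 mg/hr ÷ 1.416216 mg/mL = 42.36641 mL/hr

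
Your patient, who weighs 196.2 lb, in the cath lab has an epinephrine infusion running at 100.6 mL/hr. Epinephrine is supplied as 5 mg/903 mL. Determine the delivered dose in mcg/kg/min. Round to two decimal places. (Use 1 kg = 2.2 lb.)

0.10 mcg/kg/min

Weight = 196.2 lb ÷ 2.2 lb/kg = 89.18182 kg
Concentration = 5 mg ÷ 903 mL = 0.005537099 mg/mL = 5.537099 mcg/mL
Drug rate = 100.6 mL/hr × 5.537099 mcg/mL = 557.0321 mcg/hr
557.0321 mcg/hr ÷ 60 min/hr = 9.283869 mcg/min
9.283869 mcg/min ÷ 89.18182 kg = 0.1041005 mcg/kg/min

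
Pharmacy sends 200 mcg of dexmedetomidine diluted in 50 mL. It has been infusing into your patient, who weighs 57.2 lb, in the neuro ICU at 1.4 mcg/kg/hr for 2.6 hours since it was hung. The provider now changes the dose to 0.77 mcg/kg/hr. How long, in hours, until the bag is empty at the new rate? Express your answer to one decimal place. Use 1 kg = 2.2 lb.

Initial rate:
Weight = 57.2 lb ÷ 2.2 lb/kg = 26 kg
Dose = 1.4 mcg/kg/hr × 26 kg = 36.4 mcg/hr
Concentration = 200 mcg ÷ 50 mL = 4 mcg/mL
Rate = 36.4 mcg/hr ÷ 4 mcg/mL = 9.1 mL/hr
Volume infused so far = 9.1 mL/hr × 2.6 hr = 23.66 mL
Volume remaining = 50 − 23.66 = 26.34 mL
New rate:
Dose = 0.77 mcg/kg/hr × 26 kg = 20.02 mcg/hr
Rate = 20.02 mcg/hr ÷ 4 mcg/mL = 5.005 mL/hr
Time remaining = 26.34 mL ÷ 5.005 mL/hr = 5.262737 hr

5.3 hours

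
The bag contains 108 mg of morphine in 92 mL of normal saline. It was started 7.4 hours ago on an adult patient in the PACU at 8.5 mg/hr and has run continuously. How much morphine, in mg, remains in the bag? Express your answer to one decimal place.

Concentration = 108 mg ÷ 92 mL = 1.173913 mg/mL
Rate = 8.5 mg/hr ÷ 1.173913 mg/mL = 7.240741 mL/hr
Volume infused = 7.240741 mL/hr × 7.4 hr = 53.58148 mL
Volume remaining = 92 − 53.58148 = 38.41852 mL
Drug remaining = 38.41852 mL × 1.173913 mg/mL = 45.1 mg

45.1 mg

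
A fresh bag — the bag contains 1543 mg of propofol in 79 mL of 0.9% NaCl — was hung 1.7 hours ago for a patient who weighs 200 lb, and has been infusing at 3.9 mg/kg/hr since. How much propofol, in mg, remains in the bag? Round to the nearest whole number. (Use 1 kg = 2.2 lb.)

Weight = 200 lb ÷ 2.2 lb/kg = 90.90909 kg
Dose = 3.9 mg/kg/hr × 90.90909 kg = 354.5455 mg/hr
Concentration = 1543 mg ÷ 79 mL = 19.53165 mg/mL
Rate = 354.5455 mg/hr ÷ 19.53165 mg/mL = 18.15236 mL/hr
Volume infused = 18.15236 mL/hr × 1.7 hr = 30.85901 mL
Volume remaining = 79 − 30.85901 = 48.14099 mL
Drug remaining = 48.14099 mL × 19.53165 mg/mL = 940.2727 mg

940 mg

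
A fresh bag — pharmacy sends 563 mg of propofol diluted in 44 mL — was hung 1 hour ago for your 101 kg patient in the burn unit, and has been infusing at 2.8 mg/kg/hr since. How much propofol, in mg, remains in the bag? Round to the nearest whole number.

280 mg

Dose = 2.8 mg/kg/hr × 101 kg = 282.8 mg/hr
Concentration = 563 mg ÷ 44 mL = 12.79545 mg/mL
Rate = 282.8 mg/hr ÷ 12.79545 mg/mL = 22.1016 mL/hr
Volume infused = 22.1016 mL/hr × 1 hr = 22.1016 mL
Volume remaining = 44 − 22.1016 = 21.8984 mL
Drug remaining = 21.8984 mL × 12.79545 mg/mL = 280.2 mg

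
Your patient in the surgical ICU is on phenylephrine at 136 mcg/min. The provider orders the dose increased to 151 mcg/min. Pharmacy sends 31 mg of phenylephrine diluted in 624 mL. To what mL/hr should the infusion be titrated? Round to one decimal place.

182.4 mL/hr

151 mcg/min × 60 min/hr = 9060 mcg/hr
Concentration = 31 mg ÷ 624 mL = 0.04967949 mg/mL = 49.67949 mcg/mL
Rate = 9060 mcg/hr ÷ 49.67949 mcg/mL = 182.369 mL/hr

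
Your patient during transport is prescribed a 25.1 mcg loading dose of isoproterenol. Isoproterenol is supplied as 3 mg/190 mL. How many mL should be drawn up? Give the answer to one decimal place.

1.6 mL

Concentration = 3 mg ÷ 190 mL = 0.01578947 mg/mL = 15.78947 mcg/mL
Volume = 25.1 mcg ÷ 15.78947 mcg/mL = 1.589667 mL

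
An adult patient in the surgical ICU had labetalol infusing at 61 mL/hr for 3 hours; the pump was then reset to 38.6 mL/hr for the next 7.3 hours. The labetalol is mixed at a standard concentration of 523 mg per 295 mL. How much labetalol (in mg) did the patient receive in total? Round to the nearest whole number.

824 mg

Concentration = 523 mg ÷ 295 mL = 1.772881 mg/mL
Stage 1: 61 mL/hr × 3 hr = 183 mL → 183 mL × 1.772881 mg/mL = 324.4373 mg
Stage 2: 38.6 mL/hr × 7.3 hr = 281.78 mL → 281.78 mL × 1.772881 mg/mL = 499.5625 mg
Total = 324.4373 + 499.5625 = 823.9998 mg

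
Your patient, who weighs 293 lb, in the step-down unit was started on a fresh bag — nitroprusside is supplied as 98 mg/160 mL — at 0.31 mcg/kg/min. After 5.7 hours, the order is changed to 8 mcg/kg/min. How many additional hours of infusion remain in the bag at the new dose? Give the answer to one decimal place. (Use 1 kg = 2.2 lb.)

1.3 hours

Initial rate:
Weight = 293 lb ÷ 2.2 lb/kg = 133.1818 kg
Dose = 0.31 mcg/kg/min × 133.1818 kg = 41.28636 mcg/min
41.28636 mcg/min × 60 min/hr = 2477.182 mcg/hr
Concentration = 98 mg ÷ 160 mL = 0.6125 mg/mL = 612.5 mcg/mL
Rate = 2477.182 mcg/hr ÷ 612.5 mcg/mL = 4.044378 mL/hr
Volume infused so far = 4.044378 mL/hr × 5.7 hr = 23.05296 mL
Volume remaining = 160 − 23.05296 = 136.947 mL
New rate:
Dose = 8 mcg/kg/min × 133.1818 kg = 1065.455 mcg/min
1065.455 mcg/min × 60 min/hr = 63927.27 mcg/hr
Rate = 63927.27 mcg/hr ÷ 612.5 mcg/mL = 104.3711 mL/hr
Time remaining = 136.947 mL ÷ 104.3711 mL/hr = 1.312117 hr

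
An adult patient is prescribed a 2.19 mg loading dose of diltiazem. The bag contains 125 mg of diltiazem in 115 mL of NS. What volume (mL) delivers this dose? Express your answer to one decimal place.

Concentration = 125 mg ÷ 115 mL = 1.086957 mg/mL
Volume = 2.19 mg ÷ 1.086957 mg/mL = 2.0148 mL

2.0 mL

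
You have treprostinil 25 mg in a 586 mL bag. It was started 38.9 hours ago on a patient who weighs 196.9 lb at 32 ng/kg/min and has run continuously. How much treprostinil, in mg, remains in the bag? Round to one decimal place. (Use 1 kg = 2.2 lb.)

Weight = 196.9 lb ÷ 2.2 lb/kg = 89.5 kg
Dose = 32 ng/kg/min × 89.5 kg = 2864 ng/min
2864 ng/min × 60 min/hr = 171840 ng/hr
Concentration = 25 mg ÷ 586 mL = 0.04266212 mg/mL = 42662.12 ng/mL
Rate = 171840 ng/hr ÷ 42662.12 ng/mL = 4.02793 mL/hr
Volume infused = 4.02793 mL/hr × 38.9 hr = 156.6865 mL
Volume remaining = 586 − 156.6865 = 429.3135 mL
Drug remaining = 429.3135 mL × 42662.12 ng/mL = 18315424 ng = 18.31542 mg

18.3 mg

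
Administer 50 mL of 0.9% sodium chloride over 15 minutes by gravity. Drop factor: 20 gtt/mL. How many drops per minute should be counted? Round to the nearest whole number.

67 gtt/min

50 mL ÷ (15 min) = 3.333333 mL/min
3.333333 mL/min × 20 gtt/mL = 66.66667 gtt/min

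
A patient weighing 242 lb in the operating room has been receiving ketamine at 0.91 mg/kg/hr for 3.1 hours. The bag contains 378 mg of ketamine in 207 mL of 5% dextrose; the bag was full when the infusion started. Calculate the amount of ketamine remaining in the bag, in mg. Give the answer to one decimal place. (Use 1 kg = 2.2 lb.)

Weight = 242 lb ÷ 2.2 lb/kg = 110 kg
Dose = 0.91 mg/kg/hr × 110 kg = 100.1 mg/hr
Concentration = 378 mg ÷ 207 mL = 1.826087 mg/mL
Rate = 100.1 mg/hr ÷ 1.826087 mg/mL = 54.81667 mL/hr
Volume infused = 54.81667 mL/hr × 3.1 hr = 169.9317 mL
Volume remaining = 207 − 169.9317 = 37.06833 mL
Drug remaining = 37.06833 mL × 1.826087 mg/mL = 67.69 mg

67.7 mg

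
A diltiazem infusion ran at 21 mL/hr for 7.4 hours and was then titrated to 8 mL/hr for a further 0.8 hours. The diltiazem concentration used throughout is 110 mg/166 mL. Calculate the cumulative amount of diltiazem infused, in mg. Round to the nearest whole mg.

107 mg

Concentration = 110 mg ÷ 166 mL = 0.6626506 mg/mL
Stage 1: 21 mL/hr × 7.4 hr = 155.4 mL → 155.4 mL × 0.6626506 mg/mL = 102.9759 mg
Stage 2: 8 mL/hr × 0.8 hr = 6.4 mL → 6.4 mL × 0.6626506 mg/mL = 4.240964 mg
Total = 102.9759 + 4.240964 = 107.2169 mg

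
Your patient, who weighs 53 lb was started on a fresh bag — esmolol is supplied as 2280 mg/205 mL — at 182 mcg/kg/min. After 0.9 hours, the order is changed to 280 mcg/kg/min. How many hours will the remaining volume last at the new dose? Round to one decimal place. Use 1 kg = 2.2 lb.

5.0 hours

Initial rate:
Weight = 53 lb ÷ 2.2 lb/kg = 24.09091 kg
Dose = 182 mcg/kg/min × 24.09091 kg = 4384.545 mcg/min
4384.545 mcg/min × 60 min/hr = 263072.7 mcg/hr
Concentration = 2280 mg ÷ 205 mL = 11.12195 mg/mL = 11121.95 mcg/mL
Rate = 263072.7 mcg/hr ÷ 11121.95 mcg/mL = 23.65347 mL/hr
Volume infused so far = 23.65347 mL/hr × 0.9 hr = 21.28812 mL
Volume remaining = 205 − 21.28812 = 183.7119 mL
New rate:
Dose = 280 mcg/kg/min × 24.09091 kg = 6745.455 mcg/min
6745.455 mcg/min × 60 min/hr = 404727.3 mcg/hr
Rate = 404727.3 mcg/hr ÷ 11121.95 mcg/mL = 36.38995 mL/hr
Time remaining = 183.7119 mL ÷ 36.38995 mL/hr = 5.048423 hr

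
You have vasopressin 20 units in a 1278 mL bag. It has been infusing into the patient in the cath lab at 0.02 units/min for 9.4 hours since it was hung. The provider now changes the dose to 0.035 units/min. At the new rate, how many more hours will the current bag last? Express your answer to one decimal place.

4.2 hours

Initial rate:
0.02 units/min × 60 min/hr = 1.2 units/hr
Concentration = 20 units ÷ 1278 mL = 0.01564945 units/mL
Rate = 1.2 units/hr ÷ 0.01564945 units/mL = 76.68 mL/hr
Volume infused so far = 76.68 mL/hr × 9.4 hr = 720.792 mL
Volume remaining = 1278 − 720.792 = 557.208 mL
New rate:
0.035 units/min × 60 min/hr = 2.1 units/hr
Rate = 2.1 units/hr ÷ 0.01564945 units/mL = 134.19 mL/hr
Time remaining = 557.208 mL ÷ 134.19 mL/hr = 4.152381 hr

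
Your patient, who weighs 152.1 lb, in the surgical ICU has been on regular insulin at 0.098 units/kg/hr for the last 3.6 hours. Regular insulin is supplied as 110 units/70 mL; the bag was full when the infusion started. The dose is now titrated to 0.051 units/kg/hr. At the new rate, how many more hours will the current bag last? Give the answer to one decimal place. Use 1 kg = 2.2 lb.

24.3 hours

Initial rate:
Weight = 152.1 lb ÷ 2.2 lb/kg = 69.13636 kg
Dose = 0.098 units/kg/hr × 69.13636 kg = 6.775364 units/hr
Concentration = 110 units ÷ 70 mL = 1.571429 units/mL
Rate = 6.775364 units/hr ÷ 1.571429 units/mL = 4.311595 mL/hr
Volume infused so far = 4.311595 mL/hr × 3.6 hr = 15.52174 mL
Volume remaining = 70 − 15.52174 = 54.47826 mL
New rate:
Dose = 0.051 units/kg/hr × 69.13636 kg = 3.525955 units/hr
Rate = 3.525955 units/hr ÷ 1.571429 units/mL = 2.243789 mL/hr
Time remaining = 54.47826 mL ÷ 2.243789 mL/hr = 24.27958 hr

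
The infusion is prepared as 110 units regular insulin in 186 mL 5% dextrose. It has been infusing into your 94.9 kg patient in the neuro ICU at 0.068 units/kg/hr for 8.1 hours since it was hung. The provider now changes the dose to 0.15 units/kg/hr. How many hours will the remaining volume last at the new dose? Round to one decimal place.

4.1 hours

Initial rate:
Dose = 0.068 units/kg/hr × 94.9 kg = 6.4532 units/hr
Concentration = 110 units ÷ 186 mL = 0.5913978 units/mL
Rate = 6.4532 units/hr ÷ 0.5913978 units/mL = 10.91177 mL/hr
Volume infused so far = 10.91177 mL/hr × 8.1 hr = 88.38537 mL
Volume remaining = 186 − 88.38537 = 97.61463 mL
New rate:
Dose = 0.15 units/kg/hr × 94.9 kg = 14.235 units/hr
Rate = 14.235 units/hr ÷ 0.5913978 units/mL = 24.07009 mL/hr
Time remaining = 97.61463 mL ÷ 24.07009 mL/hr = 4.055432 hr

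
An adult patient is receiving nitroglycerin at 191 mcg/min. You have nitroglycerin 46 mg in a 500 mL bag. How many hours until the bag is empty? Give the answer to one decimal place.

191 mcg/min × 60 min/hr = 11460 mcg/hr
Concentration = 46 mg ÷ 500 mL = 0.092 mg/mL = 92 mcg/mL
Rate = 11460 mcg/hr ÷ 92 mcg/mL = 124.5652 mL/hr
Duration = 500 mL ÷ 124.5652 mL/hr = 4.013962 hr

4.0 hours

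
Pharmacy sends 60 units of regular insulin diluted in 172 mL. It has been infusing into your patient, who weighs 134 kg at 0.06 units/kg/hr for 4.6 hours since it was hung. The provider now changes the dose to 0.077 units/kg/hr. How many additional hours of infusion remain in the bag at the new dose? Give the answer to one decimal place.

2.2 hours

Initial rate:
Dose = 0.06 units/kg/hr × 134 kg = 8.04 units/hr
Concentration = 60 units ÷ 172 mL = 0.3488372 units/mL
Rate = 8.04 units/hr ÷ 0.3488372 units/mL = 23.048 mL/hr
Volume infused so far = 23.048 mL/hr × 4.6 hr = 106.0208 mL
Volume remaining = 172 − 106.0208 = 65.9792 mL
New rate:
Dose = 0.077 units/kg/hr × 134 kg = 10.318 units/hr
Rate = 10.318 units/hr ÷ 0.3488372 units/mL = 29.57827 mL/hr
Time remaining = 65.9792 mL ÷ 29.57827 mL/hr = 2.230665 hr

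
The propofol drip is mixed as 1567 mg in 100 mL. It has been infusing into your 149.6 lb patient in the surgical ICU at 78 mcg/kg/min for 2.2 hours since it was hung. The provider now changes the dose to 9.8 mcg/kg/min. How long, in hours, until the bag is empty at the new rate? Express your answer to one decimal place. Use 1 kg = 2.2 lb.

21.7 hours

Initial rate:
Weight = 149.6 lb ÷ 2.2 lb/kg = 68 kg
Dose = 78 mcg/kg/min × 68 kg = 5304 mcg/min
5304 mcg/min × 60 min/hr = 318240 mcg/hr
Concentration = 1567 mg ÷ 100 mL = 15.67 mg/mL = 15670 mcg/mL
Rate = 318240 mcg/hr ÷ 15670 mcg/mL = 20.30887 mL/hr
Volume infused so far = 20.30887 mL/hr × 2.2 hr = 44.67951 mL
Volume remaining = 100 − 44.67951 = 55.32049 mL
New rate:
Dose = 9.8 mcg/kg/min × 68 kg = 666.4 mcg/min
666.4 mcg/min × 60 min/hr = 39984 mcg/hr
Rate = 39984 mcg/hr ÷ 15670 mcg/mL = 2.551627 mL/hr
Time remaining = 55.32049 mL ÷ 2.551627 mL/hr = 21.68047 hr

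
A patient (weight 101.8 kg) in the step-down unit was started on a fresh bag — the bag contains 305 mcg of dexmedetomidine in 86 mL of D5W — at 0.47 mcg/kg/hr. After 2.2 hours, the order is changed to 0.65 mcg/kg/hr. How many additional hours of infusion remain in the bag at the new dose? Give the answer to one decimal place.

3.0 hours

Initial rate:
Dose = 0.47 mcg/kg/hr × 101.8 kg = 47.846 mcg/hr
Concentration = 305 mcg ÷ 86 mL = 3.546512 mcg/mL
Rate = 47.846 mcg/hr ÷ 3.546512 mcg/mL = 13.491 mL/hr
Volume infused so far = 13.491 mL/hr × 2.2 hr = 29.68021 mL
Volume remaining = 86 − 29.68021 = 56.31979 mL
New rate:
Dose = 0.65 mcg/kg/hr × 101.8 kg = 66.17 mcg/hr
Rate = 66.17 mcg/hr ÷ 3.546512 mcg/mL = 18.65777 mL/hr
Time remaining = 56.31979 mL ÷ 18.65777 mL/hr = 3.01857 hr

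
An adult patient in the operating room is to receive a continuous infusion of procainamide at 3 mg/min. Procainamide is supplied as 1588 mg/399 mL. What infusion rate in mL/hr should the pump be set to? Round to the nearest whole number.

3 mg/min × 60 min/hr = 180 mg/hr
Concentration = 1588 mg ÷ 399 mL = 3.97995 mg/mL
Rate = 180 mg/hr ÷ 3.97995 mg/mL = 45.2267 mL/hr

45 mL/hr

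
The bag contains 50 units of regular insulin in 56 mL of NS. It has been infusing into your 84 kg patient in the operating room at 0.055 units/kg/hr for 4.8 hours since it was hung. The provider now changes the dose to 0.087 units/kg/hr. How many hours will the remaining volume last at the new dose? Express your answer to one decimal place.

Initial rate:
Dose = 0.055 units/kg/hr × 84 kg = 4.62 units/hr
Concentration = 50 units ÷ 56 mL = 0.8928571 units/mL
Rate = 4.62 units/hr ÷ 0.8928571 units/mL = 5.1744 mL/hr
Volume infused so far = 5.1744 mL/hr × 4.8 hr = 24.83712 mL
Volume remaining = 56 − 24.83712 = 31.16288 mL
New rate:
Dose = 0.087 units/kg/hr × 84 kg = 7.308 units/hr
Rate = 7.308 units/hr ÷ 0.8928571 units/mL = 8.18496 mL/hr
Time remaining = 31.16288 mL ÷ 8.18496 mL/hr = 3.807334 hr

3.8 hours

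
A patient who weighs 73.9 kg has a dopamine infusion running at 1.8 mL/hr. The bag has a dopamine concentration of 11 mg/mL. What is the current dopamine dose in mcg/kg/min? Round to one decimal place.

4.5 mcg/kg/min

Concentration = 11 mg/mL = 11000 mcg/mL
Drug rate = 1.8 mL/hr × 11000 mcg/mL = 19800 mcg/hr
19800 mcg/hr ÷ 60 min/hr = 330 mcg/min
330 mcg/min ÷ 73.9 kg = 4.465494 mcg/kg/min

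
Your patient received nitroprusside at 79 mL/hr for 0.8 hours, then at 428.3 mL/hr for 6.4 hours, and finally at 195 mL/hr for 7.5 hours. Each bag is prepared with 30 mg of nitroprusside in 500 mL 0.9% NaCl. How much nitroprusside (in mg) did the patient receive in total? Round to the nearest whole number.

Concentration = 30 mg ÷ 500 mL = 0.06 mg/mL
Stage 1: 79 mL/hr × 0.8 hr = 63.2 mL → 63.2 mL × 0.06 mg/mL = 3.792 mg
Stage 2: 428.3 mL/hr × 6.4 hr = 2741.12 mL → 2741.12 mL × 0.06 mg/mL = 164.4672 mg
Stage 3: 195 mL/hr × 7.5 hr = 1462.5 mL → 1462.5 mL × 0.06 mg/mL = 87.75 mg
Total = 3.792 + 164.4672 + 87.75 = 256.0092 mg

256 mg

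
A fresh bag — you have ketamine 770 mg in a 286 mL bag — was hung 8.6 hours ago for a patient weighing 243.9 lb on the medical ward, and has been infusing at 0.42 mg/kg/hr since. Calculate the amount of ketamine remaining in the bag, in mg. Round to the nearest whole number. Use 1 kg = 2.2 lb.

Weight = 243.9 lb ÷ 2.2 lb/kg = 110.8636 kg
Dose = 0.42 mg/kg/hr × 110.8636 kg = 46.56273 mg/hr
Concentration = 770 mg ÷ 286 mL = 2.692308 mg/mL
Rate = 46.56273 mg/hr ÷ 2.692308 mg/mL = 17.29473 mL/hr
Volume infused = 17.29473 mL/hr × 8.6 hr = 148.7347 mL
Volume remaining = 286 − 148.7347 = 137.2653 mL
Drug remaining = 137.2653 mL × 2.692308 mg/mL = 369.5605 mg

370 mg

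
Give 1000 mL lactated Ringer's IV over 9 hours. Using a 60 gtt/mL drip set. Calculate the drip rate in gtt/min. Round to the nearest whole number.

111 gtt/min

1000 mL ÷ (9 hr × 60 = 540 min) = 1.851852 mL/min
1.851852 mL/min × 60 gtt/mL = 111.1111 gtt/min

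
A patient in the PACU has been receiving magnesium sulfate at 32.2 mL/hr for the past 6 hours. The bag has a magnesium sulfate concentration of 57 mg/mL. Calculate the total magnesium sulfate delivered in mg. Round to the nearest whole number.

Drug rate = 32.2 mL/hr × 57 mg/mL = 1835.4 mg/hr
Total = 1835.4 mg/hr × 6 hr = 11012.4 mg

11012 mg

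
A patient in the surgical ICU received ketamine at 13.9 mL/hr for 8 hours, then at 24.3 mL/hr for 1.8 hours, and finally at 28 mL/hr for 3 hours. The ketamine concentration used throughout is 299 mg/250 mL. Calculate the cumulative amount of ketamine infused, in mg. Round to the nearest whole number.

286 mg

Concentration = 299 mg ÷ 250 mL = 1.196 mg/mL
Stage 1: 13.9 mL/hr × 8 hr = 111.2 mL → 111.2 mL × 1.196 mg/mL = 132.9952 mg
Stage 2: 24.3 mL/hr × 1.8 hr = 43.74 mL → 43.74 mL × 1.196 mg/mL = 52.31304 mg
Stage 3: 28 mL/hr × 3 hr = 84 mL → 84 mL × 1.196 mg/mL = 100.464 mg
Total = 132.9952 + 52.31304 + 100.464 = 285.7722 mg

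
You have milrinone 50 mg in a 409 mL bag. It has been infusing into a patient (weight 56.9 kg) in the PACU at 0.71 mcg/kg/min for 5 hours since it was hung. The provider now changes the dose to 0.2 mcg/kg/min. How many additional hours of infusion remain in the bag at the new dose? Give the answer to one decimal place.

Initial rate:
Dose = 0.71 mcg/kg/min × 56.9 kg = 40.399 mcg/min
40.399 mcg/min × 60 min/hr = 2423.94 mcg/hr
Concentration = 50 mg ÷ 409 mL = 0.1222494 mg/mL = 122.2494 mcg/mL
Rate = 2423.94 mcg/hr ÷ 122.2494 mcg/mL = 19.82783 mL/hr
Volume infused so far = 19.82783 mL/hr × 5 hr = 99.13915 mL
Volume remaining = 409 − 99.13915 = 309.8609 mL
New rate:
Dose = 0.2 mcg/kg/min × 56.9 kg = 11.38 mcg/min
11.38 mcg/min × 60 min/hr = 682.8 mcg/hr
Rate = 682.8 mcg/hr ÷ 122.2494 mcg/mL = 5.585304 mL/hr
Time remaining = 309.8609 mL ÷ 5.585304 mL/hr = 55.47789 hr

55.5 hours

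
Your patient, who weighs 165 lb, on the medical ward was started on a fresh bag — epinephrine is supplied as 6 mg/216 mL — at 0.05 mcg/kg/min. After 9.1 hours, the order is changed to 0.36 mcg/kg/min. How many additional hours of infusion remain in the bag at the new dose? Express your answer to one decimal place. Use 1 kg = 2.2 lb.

Initial rate:
Weight = 165 lb ÷ 2.2 lb/kg = 75 kg
Dose = 0.05 mcg/kg/min × 75 kg = 3.75 mcg/min
3.75 mcg/min × 60 min/hr = 225 mcg/hr
Concentration = 6 mg ÷ 216 mL = 0.02777778 mg/mL = 27.77778 mcg/mL
Rate = 225 mcg/hr ÷ 27.77778 mcg/mL = 8.1 mL/hr
Volume infused so far = 8.1 mL/hr × 9.1 hr = 73.71 mL
Volume remaining = 216 − 73.71 = 142.29 mL
New rate:
Dose = 0.36 mcg/kg/min × 75 kg = 27 mcg/min
27 mcg/min × 60 min/hr = 1620 mcg/hr
Rate = 1620 mcg/hr ÷ 27.77778 mcg/mL = 58.32 mL/hr
Time remaining = 142.29 mL ÷ 58.32 mL/hr = 2.439815 hr

2.4 hours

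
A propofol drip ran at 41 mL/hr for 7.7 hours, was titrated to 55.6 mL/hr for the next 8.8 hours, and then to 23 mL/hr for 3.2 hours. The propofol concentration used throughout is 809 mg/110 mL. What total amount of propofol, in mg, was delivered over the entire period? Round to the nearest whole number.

Concentration = 809 mg ÷ 110 mL = 7.354545 mg/mL
Stage 1: 41 mL/hr × 7.7 hr = 315.7 mL → 315.7 mL × 7.354545 mg/mL = 2321.83 mg
Stage 2: 55.6 mL/hr × 8.8 hr = 489.28 mL → 489.28 mL × 7.354545 mg/mL = 3598.432 mg
Stage 3: 23 mL/hr × 3.2 hr = 73.6 mL → 73.6 mL × 7.354545 mg/mL = 541.2945 mg
Total = 2321.83 + 3598.432 + 541.2945 = 6461.557 mg

6462 mg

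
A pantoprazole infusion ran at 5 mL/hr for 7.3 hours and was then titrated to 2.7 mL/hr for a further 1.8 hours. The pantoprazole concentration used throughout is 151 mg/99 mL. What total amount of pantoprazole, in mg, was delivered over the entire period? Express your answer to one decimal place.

63.1 mg

Concentration = 151 mg ÷ 99 mL = 1.525253 mg/mL
Stage 1: 5 mL/hr × 7.3 hr = 36.5 mL → 36.5 mL × 1.525253 mg/mL = 55.67172 mg
Stage 2: 2.7 mL/hr × 1.8 hr = 4.86 mL → 4.86 mL × 1.525253 mg/mL = 7.412727 mg
Total = 55.67172 + 7.412727 = 63.08444 mg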